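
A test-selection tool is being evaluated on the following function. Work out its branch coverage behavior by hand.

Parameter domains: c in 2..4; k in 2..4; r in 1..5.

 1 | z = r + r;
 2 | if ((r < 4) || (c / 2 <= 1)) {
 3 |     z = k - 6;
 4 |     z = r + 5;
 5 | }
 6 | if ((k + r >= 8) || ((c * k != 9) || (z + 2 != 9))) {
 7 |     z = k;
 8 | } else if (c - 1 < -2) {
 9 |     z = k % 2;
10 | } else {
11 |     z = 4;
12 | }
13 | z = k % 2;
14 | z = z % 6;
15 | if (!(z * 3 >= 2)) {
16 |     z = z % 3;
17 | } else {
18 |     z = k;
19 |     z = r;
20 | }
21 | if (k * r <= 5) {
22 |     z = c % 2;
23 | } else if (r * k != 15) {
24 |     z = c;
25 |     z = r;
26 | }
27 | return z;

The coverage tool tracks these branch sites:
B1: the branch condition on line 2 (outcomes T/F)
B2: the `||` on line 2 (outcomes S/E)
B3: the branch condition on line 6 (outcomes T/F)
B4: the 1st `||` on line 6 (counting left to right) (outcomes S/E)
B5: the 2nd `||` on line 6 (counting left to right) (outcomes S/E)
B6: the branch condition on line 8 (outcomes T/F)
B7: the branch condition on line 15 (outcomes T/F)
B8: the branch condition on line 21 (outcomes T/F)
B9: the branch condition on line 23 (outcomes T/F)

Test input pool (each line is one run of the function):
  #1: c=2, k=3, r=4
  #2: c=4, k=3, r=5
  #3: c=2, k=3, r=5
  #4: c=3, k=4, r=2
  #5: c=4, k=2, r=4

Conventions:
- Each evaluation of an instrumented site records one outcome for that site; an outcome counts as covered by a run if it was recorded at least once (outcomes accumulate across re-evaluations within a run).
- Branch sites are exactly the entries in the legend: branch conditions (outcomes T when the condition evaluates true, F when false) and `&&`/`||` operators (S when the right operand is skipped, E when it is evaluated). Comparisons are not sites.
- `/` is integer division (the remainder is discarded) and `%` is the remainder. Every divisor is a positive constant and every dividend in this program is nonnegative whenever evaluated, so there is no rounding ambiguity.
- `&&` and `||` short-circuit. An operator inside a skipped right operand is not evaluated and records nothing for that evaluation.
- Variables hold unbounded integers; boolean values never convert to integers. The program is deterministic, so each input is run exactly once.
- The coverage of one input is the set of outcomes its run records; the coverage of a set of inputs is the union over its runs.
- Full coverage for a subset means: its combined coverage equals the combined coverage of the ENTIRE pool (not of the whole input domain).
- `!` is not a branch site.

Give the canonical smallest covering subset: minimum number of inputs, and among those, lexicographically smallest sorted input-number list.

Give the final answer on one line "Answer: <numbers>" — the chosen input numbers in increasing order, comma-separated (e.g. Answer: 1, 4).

input #1, c=2, k=3, r=4: events B2->E, B1->T, B4->E, B5->S, B3->T, B7->F, B8->F, B9->T; outcomes B1=T, B2=E, B3=T, B4=E, B5=S, B7=F, B8=F, B9=T
input #2, c=4, k=3, r=5: events B2->E, B1->F, B4->S, B3->T, B7->F, B8->F, B9->F; outcomes B1=F, B2=E, B3=T, B4=S, B7=F, B8=F, B9=F
input #3, c=2, k=3, r=5: events B2->E, B1->T, B4->S, B3->T, B7->F, B8->F, B9->F; outcomes B1=T, B2=E, B3=T, B4=S, B7=F, B8=F, B9=F
input #4, c=3, k=4, r=2: events B2->S, B1->T, B4->E, B5->S, B3->T, B7->T, B8->F, B9->T; outcomes B1=T, B2=S, B3=T, B4=E, B5=S, B7=T, B8=F, B9=T
input #5, c=4, k=2, r=4: events B2->E, B1->F, B4->E, B5->S, B3->T, B7->T, B8->F, B9->T; outcomes B1=F, B2=E, B3=T, B4=E, B5=S, B7=T, B8=F, B9=T
pool-wide coverage (13 outcomes): B1=T, B1=F, B2=S, B2=E, B3=T, B4=S, B4=E, B5=S, B7=T, B7=F, B8=F, B9=T, B9=F
checked all size-1 subsets: none covers 13 outcomes (max 8/13)
the canonical winner is {2, 4}: size 2, full 13-outcome coverage, earliest index list among size-2 covers

Answer: 2, 4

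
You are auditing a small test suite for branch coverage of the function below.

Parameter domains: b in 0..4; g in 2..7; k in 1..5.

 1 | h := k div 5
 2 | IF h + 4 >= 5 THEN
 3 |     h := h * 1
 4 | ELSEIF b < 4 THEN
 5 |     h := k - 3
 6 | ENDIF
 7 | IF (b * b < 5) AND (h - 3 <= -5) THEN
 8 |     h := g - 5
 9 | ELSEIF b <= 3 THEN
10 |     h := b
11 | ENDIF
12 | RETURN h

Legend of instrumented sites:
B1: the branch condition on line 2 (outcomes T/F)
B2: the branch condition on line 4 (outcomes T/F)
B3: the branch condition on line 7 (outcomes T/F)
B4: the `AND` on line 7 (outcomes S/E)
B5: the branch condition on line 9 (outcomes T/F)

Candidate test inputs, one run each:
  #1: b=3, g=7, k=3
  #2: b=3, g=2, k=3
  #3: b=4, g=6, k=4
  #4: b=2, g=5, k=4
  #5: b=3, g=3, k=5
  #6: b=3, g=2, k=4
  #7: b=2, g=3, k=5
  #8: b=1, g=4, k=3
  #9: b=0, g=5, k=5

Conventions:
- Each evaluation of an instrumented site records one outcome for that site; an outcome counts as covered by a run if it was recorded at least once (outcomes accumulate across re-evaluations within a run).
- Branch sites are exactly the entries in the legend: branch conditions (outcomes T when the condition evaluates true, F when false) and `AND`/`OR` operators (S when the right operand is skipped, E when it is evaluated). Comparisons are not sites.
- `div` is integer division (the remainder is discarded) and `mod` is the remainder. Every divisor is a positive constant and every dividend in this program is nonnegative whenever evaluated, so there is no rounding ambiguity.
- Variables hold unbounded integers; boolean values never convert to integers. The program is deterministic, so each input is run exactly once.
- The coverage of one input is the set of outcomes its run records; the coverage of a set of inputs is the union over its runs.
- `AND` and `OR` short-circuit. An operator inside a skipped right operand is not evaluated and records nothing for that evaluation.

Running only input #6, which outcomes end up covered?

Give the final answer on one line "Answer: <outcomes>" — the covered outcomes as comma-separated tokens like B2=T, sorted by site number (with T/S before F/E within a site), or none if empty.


Running input #6 (b=3, g=2, k=4), event by event:
  B1->F, B2->T, B4->S, B3->F, B5->T
distinct outcomes covered: B1=F, B2=T, B3=F, B4=S, B5=T
Answer: B1=F, B2=T, B3=F, B4=S, B5=T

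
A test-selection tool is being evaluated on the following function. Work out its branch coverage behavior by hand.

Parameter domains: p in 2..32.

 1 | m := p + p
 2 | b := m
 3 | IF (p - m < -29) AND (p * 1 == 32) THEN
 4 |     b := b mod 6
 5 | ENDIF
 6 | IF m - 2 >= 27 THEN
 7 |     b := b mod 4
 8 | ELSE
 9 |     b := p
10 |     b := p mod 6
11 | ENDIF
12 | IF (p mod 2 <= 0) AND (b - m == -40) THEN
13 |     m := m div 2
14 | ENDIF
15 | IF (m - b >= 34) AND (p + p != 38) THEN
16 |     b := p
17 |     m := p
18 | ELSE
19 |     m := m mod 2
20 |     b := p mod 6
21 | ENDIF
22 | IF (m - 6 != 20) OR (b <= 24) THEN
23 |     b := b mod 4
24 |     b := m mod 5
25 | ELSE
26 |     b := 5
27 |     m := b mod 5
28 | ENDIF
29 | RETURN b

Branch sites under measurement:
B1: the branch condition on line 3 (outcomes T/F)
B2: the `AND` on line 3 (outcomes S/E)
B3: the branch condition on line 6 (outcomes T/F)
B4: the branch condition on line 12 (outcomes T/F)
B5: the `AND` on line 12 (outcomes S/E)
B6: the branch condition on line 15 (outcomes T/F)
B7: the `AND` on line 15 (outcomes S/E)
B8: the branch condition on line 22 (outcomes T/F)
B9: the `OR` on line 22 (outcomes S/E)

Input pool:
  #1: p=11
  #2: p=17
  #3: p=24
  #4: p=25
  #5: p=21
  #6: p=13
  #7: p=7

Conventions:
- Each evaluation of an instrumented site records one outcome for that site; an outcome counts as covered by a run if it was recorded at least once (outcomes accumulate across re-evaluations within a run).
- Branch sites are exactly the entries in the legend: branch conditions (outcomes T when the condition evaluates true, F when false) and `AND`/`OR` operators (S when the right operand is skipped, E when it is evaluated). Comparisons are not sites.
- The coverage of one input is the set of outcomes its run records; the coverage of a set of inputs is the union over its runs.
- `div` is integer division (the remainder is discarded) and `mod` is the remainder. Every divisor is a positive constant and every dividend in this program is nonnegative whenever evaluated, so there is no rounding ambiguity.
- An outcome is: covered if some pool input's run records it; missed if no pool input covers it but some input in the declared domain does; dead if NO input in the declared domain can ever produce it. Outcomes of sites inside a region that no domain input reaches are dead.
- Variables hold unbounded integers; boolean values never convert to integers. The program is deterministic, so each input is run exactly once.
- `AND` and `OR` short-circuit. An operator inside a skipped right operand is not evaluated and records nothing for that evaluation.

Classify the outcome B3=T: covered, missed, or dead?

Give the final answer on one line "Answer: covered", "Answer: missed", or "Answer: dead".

B3=T is recorded by pool input(s) 2, 3, 4, 5 -> covered

Answer: covered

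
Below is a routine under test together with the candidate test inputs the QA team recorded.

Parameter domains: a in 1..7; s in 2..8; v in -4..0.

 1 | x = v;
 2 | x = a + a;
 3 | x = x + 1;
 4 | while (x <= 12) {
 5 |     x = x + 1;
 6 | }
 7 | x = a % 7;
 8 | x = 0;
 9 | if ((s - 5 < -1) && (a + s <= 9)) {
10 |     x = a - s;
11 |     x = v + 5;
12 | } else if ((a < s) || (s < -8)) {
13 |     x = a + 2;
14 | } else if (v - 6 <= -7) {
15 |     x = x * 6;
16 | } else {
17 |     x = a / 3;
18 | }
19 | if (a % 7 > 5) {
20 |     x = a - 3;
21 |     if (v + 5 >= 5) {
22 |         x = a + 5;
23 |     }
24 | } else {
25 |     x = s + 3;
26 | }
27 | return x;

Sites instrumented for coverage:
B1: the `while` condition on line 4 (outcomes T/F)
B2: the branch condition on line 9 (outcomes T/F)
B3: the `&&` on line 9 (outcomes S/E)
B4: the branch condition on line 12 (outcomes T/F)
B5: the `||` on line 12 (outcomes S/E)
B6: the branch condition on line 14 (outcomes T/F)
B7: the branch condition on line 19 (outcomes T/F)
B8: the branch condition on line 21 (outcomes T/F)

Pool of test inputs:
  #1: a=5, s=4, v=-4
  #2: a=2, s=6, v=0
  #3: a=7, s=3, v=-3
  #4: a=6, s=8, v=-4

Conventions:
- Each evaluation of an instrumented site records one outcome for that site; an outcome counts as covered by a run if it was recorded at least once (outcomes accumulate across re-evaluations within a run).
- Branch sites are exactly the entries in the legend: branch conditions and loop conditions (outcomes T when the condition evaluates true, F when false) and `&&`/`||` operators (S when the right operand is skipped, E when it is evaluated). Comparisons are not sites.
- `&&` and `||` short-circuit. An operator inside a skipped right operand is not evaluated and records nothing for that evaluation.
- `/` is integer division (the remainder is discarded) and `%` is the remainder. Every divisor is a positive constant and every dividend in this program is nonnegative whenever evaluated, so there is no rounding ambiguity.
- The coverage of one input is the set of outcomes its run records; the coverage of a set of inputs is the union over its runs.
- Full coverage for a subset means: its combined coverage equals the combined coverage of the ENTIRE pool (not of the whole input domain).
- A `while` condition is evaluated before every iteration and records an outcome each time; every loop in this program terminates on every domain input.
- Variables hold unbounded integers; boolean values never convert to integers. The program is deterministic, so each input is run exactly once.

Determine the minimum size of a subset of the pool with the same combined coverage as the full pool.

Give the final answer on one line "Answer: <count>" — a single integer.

run #1 (a=5, s=4, v=-4) records B1=T, B1=F, B2=F, B3=S, B4=F, B5=E, B6=T, B7=F
run #2 (a=2, s=6, v=0) records B1=T, B1=F, B2=F, B3=S, B4=T, B5=S, B7=F
run #3 (a=7, s=3, v=-3) records B1=F, B2=F, B3=E, B4=F, B5=E, B6=T, B7=F
run #4 (a=6, s=8, v=-4) records B1=F, B2=F, B3=S, B4=T, B5=S, B7=T, B8=F
together the pool reaches 13 outcomes: B1=T, B1=F, B2=F, B3=S, B3=E, B4=T, B4=F, B5=S, B5=E, B6=T, B7=T, B7=F, B8=F
every size-1 subset falls short of the 13 outcomes (best: 8/13)
every size-2 subset falls short of the 13 outcomes (best: 12/13)
inputs {1, 3, 4} (size 3) cover everything; no size-3 subset with a lexicographically smaller index list covers all 13

Answer: 3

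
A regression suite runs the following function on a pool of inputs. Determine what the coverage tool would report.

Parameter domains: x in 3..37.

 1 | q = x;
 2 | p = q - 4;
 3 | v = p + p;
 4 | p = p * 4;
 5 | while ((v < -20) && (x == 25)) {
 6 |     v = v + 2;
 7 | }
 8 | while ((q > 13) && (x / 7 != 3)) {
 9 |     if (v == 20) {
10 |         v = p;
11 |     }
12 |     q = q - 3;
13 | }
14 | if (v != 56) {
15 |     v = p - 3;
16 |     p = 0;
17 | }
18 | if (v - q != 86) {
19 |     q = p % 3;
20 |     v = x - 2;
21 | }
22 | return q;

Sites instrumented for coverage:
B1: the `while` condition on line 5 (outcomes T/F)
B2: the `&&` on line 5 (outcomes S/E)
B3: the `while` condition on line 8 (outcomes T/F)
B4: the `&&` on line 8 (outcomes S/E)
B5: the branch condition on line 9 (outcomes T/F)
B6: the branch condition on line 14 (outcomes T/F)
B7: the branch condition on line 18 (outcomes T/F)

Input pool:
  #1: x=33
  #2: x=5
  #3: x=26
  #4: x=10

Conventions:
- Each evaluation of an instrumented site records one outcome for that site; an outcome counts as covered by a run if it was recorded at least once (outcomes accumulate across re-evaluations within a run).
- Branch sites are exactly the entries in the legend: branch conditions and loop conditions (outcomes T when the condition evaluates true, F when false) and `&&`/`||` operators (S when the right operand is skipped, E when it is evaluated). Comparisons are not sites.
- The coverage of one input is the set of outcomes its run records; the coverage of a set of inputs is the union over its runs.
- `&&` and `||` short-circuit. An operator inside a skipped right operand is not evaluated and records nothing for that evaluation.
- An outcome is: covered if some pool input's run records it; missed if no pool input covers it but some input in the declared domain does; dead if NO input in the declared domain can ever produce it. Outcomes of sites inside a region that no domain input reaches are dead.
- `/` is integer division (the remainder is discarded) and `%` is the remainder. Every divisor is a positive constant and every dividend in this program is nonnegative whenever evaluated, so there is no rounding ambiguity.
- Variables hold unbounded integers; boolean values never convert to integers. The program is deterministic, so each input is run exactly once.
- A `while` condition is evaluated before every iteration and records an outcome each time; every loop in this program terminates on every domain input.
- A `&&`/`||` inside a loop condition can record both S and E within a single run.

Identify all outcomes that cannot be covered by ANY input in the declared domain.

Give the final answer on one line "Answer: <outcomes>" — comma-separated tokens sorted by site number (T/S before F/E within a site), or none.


sweeping the full domain (35 inputs) for each outcome:
  B1=T: no domain input ever produces it -> dead
  B2=E: no domain input ever produces it -> dead
  reachable outcomes have witnesses, e.g. B1=F (e.g. x=3), B2=S (e.g. x=3), B3=T (e.g. x=14), B3=F (e.g. x=3)
Answer: B1=T, B2=E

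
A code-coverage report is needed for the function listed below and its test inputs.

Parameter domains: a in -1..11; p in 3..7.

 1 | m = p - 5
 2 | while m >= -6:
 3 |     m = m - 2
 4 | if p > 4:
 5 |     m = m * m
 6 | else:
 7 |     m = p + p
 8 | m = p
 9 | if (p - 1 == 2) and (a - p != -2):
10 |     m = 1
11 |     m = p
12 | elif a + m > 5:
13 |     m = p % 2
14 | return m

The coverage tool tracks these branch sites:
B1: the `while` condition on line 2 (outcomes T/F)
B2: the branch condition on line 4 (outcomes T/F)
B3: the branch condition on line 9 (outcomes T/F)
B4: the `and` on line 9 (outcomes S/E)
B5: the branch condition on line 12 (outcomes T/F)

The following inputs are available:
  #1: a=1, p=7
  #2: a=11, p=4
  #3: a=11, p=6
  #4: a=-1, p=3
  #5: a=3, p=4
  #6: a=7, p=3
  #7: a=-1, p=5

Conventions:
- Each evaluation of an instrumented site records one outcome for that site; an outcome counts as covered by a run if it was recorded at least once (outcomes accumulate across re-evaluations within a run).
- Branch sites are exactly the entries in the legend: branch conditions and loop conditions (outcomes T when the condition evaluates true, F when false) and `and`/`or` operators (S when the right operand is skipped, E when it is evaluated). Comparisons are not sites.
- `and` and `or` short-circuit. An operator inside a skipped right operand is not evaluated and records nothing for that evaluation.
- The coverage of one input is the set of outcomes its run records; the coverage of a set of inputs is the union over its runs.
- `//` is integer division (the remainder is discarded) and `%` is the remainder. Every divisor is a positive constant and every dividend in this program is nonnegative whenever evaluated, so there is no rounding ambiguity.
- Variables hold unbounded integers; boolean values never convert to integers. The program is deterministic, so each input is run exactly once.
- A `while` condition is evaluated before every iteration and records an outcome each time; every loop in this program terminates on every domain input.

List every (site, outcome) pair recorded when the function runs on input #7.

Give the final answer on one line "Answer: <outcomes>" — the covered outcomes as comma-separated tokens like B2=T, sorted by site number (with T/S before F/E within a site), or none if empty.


Tracing the run of input #7 (a=-1, p=5):
  B1->T, B1->T, B1->T, B1->T, B1->F, B2->T, B4->S, B3->F, B5->F
distinct outcomes covered: B1=T, B1=F, B2=T, B3=F, B4=S, B5=F
Answer: B1=T, B1=F, B2=T, B3=F, B4=S, B5=F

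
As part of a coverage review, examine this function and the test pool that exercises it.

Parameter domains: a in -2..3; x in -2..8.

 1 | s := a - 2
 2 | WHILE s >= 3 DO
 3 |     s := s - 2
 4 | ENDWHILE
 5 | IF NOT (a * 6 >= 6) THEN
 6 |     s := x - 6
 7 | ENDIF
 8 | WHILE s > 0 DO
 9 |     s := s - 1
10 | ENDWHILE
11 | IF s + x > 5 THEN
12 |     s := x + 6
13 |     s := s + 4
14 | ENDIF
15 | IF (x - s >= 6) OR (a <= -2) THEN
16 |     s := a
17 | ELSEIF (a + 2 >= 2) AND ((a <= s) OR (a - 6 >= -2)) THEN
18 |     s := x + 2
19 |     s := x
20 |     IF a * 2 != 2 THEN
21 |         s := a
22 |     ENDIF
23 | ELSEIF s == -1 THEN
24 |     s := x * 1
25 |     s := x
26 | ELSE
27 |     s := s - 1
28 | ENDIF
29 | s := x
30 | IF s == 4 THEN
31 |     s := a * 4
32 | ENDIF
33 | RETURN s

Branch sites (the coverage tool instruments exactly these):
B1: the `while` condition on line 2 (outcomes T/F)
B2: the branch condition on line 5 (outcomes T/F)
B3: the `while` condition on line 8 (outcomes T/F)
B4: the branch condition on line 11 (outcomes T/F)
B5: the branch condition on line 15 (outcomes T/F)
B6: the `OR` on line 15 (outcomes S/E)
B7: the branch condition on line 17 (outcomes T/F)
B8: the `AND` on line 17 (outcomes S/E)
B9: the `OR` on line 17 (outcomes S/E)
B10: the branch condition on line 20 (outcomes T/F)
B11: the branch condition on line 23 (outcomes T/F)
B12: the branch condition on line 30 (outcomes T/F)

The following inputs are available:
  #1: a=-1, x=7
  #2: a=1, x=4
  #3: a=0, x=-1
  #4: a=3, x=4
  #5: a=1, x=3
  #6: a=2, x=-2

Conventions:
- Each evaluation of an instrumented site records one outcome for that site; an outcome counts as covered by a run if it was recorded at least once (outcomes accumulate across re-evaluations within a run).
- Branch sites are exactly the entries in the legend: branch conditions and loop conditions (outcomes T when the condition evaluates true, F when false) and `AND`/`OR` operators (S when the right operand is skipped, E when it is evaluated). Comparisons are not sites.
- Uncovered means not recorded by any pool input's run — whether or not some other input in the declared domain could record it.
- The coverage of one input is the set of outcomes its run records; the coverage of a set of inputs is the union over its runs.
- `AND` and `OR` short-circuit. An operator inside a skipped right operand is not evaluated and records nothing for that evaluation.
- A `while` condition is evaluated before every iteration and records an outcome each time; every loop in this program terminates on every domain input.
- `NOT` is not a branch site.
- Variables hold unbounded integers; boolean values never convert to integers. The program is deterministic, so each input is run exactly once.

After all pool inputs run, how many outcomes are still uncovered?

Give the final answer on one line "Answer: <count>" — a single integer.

input #1 (a=-1, x=7): covers B1=F, B2=T, B3=T, B3=F, B4=T, B5=F, B6=E, B7=F, B8=S, B11=F, B12=F
input #2 (a=1, x=4): covers B1=F, B2=F, B3=F, B4=F, B5=F, B6=E, B7=F, B8=E, B9=E, B11=T, B12=T
input #3 (a=0, x=-1): covers B1=F, B2=T, B3=F, B4=F, B5=T, B6=S, B12=F
input #4 (a=3, x=4): covers B1=F, B2=F, B3=T, B3=F, B4=F, B5=F, B6=E, B7=F, B8=E, B9=E, B11=F, B12=T
input #5 (a=1, x=3): covers B1=F, B2=F, B3=F, B4=F, B5=F, B6=E, B7=F, B8=E, B9=E, B11=T, B12=F
input #6 (a=2, x=-2): covers B1=F, B2=F, B3=F, B4=F, B5=F, B6=E, B7=F, B8=E, B9=E, B11=F, B12=F
union over the pool: B1=F, B2=T, B2=F, B3=T, B3=F, B4=T, B4=F, B5=T, B5=F, B6=S, B6=E, B7=F, B8=S, B8=E, B9=E, B11=T, B11=F, B12=T, B12=F
uncovered (5 of 24): B1=T, B7=T, B9=S, B10=T, B10=F

Answer: 5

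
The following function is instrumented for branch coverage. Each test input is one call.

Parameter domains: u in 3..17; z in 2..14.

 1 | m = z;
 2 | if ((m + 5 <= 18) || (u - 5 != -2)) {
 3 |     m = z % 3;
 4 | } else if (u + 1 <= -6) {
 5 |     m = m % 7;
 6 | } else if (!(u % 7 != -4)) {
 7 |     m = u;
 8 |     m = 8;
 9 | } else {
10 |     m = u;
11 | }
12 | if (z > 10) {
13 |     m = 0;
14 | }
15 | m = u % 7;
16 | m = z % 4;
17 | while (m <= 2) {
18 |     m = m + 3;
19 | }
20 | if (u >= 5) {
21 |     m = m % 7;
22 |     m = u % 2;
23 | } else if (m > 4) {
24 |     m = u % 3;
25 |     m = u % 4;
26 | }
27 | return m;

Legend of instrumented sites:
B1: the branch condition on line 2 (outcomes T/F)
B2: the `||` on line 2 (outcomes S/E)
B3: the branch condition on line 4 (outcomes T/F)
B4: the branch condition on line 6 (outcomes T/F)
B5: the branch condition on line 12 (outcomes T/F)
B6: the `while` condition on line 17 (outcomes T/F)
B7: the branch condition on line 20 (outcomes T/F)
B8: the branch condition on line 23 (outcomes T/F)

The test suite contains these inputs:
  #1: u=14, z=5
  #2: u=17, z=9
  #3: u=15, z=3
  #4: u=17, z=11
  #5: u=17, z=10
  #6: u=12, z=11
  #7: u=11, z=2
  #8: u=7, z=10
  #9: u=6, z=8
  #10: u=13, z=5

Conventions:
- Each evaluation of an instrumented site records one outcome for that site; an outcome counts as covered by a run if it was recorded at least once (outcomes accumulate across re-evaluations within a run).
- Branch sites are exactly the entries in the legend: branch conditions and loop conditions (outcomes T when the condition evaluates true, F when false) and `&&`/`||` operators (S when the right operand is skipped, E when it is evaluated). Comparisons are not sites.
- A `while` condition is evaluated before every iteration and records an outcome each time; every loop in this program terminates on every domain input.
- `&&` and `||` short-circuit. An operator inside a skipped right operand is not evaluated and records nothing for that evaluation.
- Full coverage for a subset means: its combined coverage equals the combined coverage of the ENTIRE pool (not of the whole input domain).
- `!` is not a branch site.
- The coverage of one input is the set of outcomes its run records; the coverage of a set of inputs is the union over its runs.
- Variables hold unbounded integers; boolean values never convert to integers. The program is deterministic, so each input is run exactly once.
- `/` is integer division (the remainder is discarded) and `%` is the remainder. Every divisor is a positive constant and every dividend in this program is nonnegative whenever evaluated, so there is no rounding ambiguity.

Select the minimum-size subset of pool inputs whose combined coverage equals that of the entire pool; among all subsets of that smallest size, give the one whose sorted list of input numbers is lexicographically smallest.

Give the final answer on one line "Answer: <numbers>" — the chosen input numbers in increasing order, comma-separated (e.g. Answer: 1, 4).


test 1 (u=14, z=5) hits B1=T, B2=S, B5=F, B6=T, B6=F, B7=T
test 2 (u=17, z=9) hits B1=T, B2=S, B5=F, B6=T, B6=F, B7=T
test 3 (u=15, z=3) hits B1=T, B2=S, B5=F, B6=F, B7=T
test 4 (u=17, z=11) hits B1=T, B2=S, B5=T, B6=F, B7=T
test 5 (u=17, z=10) hits B1=T, B2=S, B5=F, B6=T, B6=F, B7=T
test 6 (u=12, z=11) hits B1=T, B2=S, B5=T, B6=F, B7=T
test 7 (u=11, z=2) hits B1=T, B2=S, B5=F, B6=T, B6=F, B7=T
test 8 (u=7, z=10) hits B1=T, B2=S, B5=F, B6=T, B6=F, B7=T
test 9 (u=6, z=8) hits B1=T, B2=S, B5=F, B6=T, B6=F, B7=T
test 10 (u=13, z=5) hits B1=T, B2=S, B5=F, B6=T, B6=F, B7=T
together the pool reaches 7 outcomes: B1=T, B2=S, B5=T, B5=F, B6=T, B6=F, B7=T
checked all size-1 subsets: none covers 7 outcomes (max 6/7)
inputs {1, 4} (size 2) cover everything; no size-2 subset with a lexicographically smaller index list covers all 7
Answer: 1, 4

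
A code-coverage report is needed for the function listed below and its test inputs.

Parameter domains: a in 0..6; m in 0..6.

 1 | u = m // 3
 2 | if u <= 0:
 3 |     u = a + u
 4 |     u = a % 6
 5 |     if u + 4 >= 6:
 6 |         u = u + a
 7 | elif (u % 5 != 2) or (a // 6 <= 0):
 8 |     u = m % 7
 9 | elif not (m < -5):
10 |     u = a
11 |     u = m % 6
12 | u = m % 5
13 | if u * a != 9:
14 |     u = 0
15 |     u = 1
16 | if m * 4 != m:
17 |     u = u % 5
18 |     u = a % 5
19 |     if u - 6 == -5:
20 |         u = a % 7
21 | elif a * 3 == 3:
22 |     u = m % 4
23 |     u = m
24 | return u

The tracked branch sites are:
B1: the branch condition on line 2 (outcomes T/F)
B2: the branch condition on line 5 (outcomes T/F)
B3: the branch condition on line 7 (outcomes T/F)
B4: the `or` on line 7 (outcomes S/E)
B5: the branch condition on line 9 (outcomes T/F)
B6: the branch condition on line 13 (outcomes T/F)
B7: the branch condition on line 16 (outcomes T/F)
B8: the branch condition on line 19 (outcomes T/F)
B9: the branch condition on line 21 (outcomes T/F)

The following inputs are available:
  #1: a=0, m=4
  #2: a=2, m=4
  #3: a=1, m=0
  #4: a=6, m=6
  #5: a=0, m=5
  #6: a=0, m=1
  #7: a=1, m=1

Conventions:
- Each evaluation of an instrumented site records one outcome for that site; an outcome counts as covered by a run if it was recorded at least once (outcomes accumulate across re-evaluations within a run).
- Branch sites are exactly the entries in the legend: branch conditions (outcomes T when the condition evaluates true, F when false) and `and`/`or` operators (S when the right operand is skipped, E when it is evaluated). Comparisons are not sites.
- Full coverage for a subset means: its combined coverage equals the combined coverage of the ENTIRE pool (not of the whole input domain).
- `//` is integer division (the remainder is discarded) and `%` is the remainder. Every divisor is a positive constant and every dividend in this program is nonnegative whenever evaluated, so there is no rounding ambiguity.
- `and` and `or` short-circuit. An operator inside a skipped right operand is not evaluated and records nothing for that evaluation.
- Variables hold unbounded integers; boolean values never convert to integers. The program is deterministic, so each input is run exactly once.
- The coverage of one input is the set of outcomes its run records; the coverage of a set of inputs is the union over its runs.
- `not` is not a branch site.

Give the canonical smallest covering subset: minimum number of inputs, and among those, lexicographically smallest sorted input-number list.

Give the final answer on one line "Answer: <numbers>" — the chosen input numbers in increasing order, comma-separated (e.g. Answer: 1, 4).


#1 (a=0, m=4) -> B1->F, B4->S, B3->T, B6->T, B7->T, B8->F; covered: B1=F, B3=T, B4=S, B6=T, B7=T, B8=F
#2 (a=2, m=4) -> B1->F, B4->S, B3->T, B6->T, B7->T, B8->F; covered: B1=F, B3=T, B4=S, B6=T, B7=T, B8=F
#3 (a=1, m=0) -> B1->T, B2->F, B6->T, B7->F, B9->T; covered: B1=T, B2=F, B6=T, B7=F, B9=T
#4 (a=6, m=6) -> B1->F, B4->E, B3->F, B5->T, B6->T, B7->T, B8->T; covered: B1=F, B3=F, B4=E, B5=T, B6=T, B7=T, B8=T
#5 (a=0, m=5) -> B1->F, B4->S, B3->T, B6->T, B7->T, B8->F; covered: B1=F, B3=T, B4=S, B6=T, B7=T, B8=F
#6 (a=0, m=1) -> B1->T, B2->F, B6->T, B7->T, B8->F; covered: B1=T, B2=F, B6=T, B7=T, B8=F
#7 (a=1, m=1) -> B1->T, B2->F, B6->T, B7->T, B8->T; covered: B1=T, B2=F, B6=T, B7=T, B8=T
pool-wide coverage (14 outcomes): B1=T, B1=F, B2=F, B3=T, B3=F, B4=S, B4=E, B5=T, B6=T, B7=T, B7=F, B8=T, B8=F, B9=T
no size-1 subset reaches all 14 outcomes (best union: 7/14)
no size-2 subset reaches all 14 outcomes (best union: 11/14)
size 3: inputs {1, 3, 4} cover all 14 outcomes, and no lexicographically smaller subset of this size does
Answer: 1, 3, 4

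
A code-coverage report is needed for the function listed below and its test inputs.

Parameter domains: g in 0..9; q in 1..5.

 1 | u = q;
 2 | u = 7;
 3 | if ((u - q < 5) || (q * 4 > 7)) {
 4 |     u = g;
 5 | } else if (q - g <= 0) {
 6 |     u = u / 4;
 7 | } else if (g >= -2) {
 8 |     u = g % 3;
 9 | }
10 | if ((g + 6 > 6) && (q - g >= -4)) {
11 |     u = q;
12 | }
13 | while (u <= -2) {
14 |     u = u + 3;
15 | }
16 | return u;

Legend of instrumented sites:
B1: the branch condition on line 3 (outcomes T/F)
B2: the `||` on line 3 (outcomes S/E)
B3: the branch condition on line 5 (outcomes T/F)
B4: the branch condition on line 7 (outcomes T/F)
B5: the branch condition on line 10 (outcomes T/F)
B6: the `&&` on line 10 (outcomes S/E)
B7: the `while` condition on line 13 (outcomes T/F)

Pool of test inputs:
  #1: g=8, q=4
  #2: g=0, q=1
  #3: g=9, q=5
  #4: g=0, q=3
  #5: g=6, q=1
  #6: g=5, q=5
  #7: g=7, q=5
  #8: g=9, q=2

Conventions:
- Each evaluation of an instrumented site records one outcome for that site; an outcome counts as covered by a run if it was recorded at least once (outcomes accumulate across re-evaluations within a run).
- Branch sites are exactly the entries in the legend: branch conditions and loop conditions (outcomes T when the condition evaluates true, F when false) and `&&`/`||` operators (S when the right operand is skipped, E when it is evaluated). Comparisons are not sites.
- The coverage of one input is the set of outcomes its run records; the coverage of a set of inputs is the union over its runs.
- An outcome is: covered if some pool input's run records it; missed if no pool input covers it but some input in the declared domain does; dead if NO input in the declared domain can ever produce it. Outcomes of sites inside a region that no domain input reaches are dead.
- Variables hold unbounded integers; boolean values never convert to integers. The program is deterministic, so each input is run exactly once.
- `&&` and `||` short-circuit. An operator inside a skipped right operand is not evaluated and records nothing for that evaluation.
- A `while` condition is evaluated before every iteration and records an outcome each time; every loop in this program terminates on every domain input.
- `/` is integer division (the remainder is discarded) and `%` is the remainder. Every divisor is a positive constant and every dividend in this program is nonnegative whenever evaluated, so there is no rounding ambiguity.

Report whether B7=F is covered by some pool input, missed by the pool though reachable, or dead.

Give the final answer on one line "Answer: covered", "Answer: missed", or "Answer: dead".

B7=F is recorded by pool input(s) 1, 2, 3, 4, 5, 6, 7, 8 -> covered

Answer: covered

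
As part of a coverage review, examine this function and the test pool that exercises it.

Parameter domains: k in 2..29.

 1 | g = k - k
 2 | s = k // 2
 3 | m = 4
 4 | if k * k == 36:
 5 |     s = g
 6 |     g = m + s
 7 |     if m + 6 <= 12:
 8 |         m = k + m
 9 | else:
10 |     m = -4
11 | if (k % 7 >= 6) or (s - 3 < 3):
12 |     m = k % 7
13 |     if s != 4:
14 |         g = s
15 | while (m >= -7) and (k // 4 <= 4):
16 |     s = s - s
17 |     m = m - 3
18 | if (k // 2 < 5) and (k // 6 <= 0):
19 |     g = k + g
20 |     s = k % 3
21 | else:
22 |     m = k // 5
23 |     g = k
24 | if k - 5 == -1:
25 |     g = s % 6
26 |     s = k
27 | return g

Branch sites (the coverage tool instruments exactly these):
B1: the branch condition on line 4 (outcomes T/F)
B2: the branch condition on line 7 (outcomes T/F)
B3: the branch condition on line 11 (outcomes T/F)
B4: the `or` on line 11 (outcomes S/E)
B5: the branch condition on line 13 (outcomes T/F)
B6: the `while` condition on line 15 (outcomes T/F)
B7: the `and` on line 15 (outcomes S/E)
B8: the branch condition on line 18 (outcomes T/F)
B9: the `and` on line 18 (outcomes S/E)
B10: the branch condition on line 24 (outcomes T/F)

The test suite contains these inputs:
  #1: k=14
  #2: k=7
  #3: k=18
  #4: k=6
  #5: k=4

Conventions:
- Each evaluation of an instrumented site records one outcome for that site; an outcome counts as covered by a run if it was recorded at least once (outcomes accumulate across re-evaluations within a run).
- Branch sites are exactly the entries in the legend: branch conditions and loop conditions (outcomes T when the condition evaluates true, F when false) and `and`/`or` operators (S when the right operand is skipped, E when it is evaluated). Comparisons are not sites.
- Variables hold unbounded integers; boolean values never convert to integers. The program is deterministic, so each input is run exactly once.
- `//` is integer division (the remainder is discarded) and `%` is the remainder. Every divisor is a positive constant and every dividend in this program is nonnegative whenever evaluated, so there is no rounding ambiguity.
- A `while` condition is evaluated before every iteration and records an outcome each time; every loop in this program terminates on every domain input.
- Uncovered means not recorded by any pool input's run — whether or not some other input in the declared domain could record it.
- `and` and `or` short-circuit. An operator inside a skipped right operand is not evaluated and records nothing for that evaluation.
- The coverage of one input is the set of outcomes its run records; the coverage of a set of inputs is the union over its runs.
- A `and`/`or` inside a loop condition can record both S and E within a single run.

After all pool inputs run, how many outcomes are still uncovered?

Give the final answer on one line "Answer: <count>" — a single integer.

input #1, k=14: events B1->F, B4->E, B3->F, B7->E, B6->T, B7->E, B6->T, B7->S, B6->F, B9->S, B8->F, B10->F; outcomes B1=F, B3=F, B4=E, B6=T, B6=F, B7=S, B7=E, B8=F, B9=S, B10=F
input #2, k=7: events B1->F, B4->E, B3->T, B5->T, B7->E, B6->T, B7->E, B6->T, B7->E, B6->T, B7->S, B6->F, B9->E, B8->F, ...; outcomes B1=F, B3=T, B4=E, B5=T, B6=T, B6=F, B7=S, B7=E, B8=F, B9=E, B10=F
input #3, k=18: events B1->F, B4->E, B3->F, B7->E, B6->T, B7->E, B6->T, B7->S, B6->F, B9->S, B8->F, B10->F; outcomes B1=F, B3=F, B4=E, B6=T, B6=F, B7=S, B7=E, B8=F, B9=S, B10=F
input #4, k=6: events B1->T, B2->T, B4->S, B3->T, B5->T, B7->E, B6->T, B7->E, B6->T, B7->E, B6->T, B7->E, B6->T, B7->E, ...; outcomes B1=T, B2=T, B3=T, B4=S, B5=T, B6=T, B6=F, B7=S, B7=E, B8=F, B9=E, B10=F
input #5, k=4: events B1->F, B4->E, B3->T, B5->T, B7->E, B6->T, B7->E, B6->T, B7->E, B6->T, B7->E, B6->T, B7->S, B6->F, ...; outcomes B1=F, B3=T, B4=E, B5=T, B6=T, B6=F, B7=S, B7=E, B8=T, B9=E, B10=T
union over the pool: B1=T, B1=F, B2=T, B3=T, B3=F, B4=S, B4=E, B5=T, B6=T, B6=F, B7=S, B7=E, B8=T, B8=F, B9=S, B9=E, B10=T, B10=F
uncovered (2 of 20): B2=F, B5=F

Answer: 2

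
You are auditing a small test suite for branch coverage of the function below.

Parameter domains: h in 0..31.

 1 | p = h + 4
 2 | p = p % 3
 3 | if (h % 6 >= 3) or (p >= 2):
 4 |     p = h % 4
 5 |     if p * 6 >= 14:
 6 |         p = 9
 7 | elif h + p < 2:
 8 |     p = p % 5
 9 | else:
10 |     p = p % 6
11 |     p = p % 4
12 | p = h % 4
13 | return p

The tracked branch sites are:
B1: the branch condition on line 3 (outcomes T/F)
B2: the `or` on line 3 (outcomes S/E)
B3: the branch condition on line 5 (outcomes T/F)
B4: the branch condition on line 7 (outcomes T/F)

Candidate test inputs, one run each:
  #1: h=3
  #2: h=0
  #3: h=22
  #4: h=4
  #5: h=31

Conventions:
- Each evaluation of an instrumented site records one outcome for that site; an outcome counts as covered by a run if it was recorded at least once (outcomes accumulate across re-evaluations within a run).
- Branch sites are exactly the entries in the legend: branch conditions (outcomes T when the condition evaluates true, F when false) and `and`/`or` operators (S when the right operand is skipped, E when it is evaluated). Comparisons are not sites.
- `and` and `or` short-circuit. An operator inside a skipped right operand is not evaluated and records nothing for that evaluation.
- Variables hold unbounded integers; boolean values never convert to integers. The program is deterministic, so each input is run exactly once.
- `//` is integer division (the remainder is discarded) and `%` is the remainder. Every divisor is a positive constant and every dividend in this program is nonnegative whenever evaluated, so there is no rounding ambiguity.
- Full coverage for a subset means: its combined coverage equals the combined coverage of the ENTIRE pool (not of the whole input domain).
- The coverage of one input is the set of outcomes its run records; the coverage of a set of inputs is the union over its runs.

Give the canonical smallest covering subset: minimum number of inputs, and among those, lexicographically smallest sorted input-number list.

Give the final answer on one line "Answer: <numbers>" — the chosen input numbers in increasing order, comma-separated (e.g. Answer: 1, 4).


#1 (h=3) -> B2->S, B1->T, B3->T; covered: B1=T, B2=S, B3=T
#2 (h=0) -> B2->E, B1->F, B4->T; covered: B1=F, B2=E, B4=T
#3 (h=22) -> B2->S, B1->T, B3->F; covered: B1=T, B2=S, B3=F
#4 (h=4) -> B2->S, B1->T, B3->F; covered: B1=T, B2=S, B3=F
#5 (h=31) -> B2->E, B1->T, B3->T; covered: B1=T, B2=E, B3=T
together the pool reaches 7 outcomes: B1=T, B1=F, B2=S, B2=E, B3=T, B3=F, B4=T
size 1 is not enough: best union over all size-1 subsets is 3/7
size 2 is not enough: best union over all size-2 subsets is 6/7
size 3: inputs {1, 2, 3} cover all 7 outcomes, and no lexicographically smaller subset of this size does
Answer: 1, 2, 3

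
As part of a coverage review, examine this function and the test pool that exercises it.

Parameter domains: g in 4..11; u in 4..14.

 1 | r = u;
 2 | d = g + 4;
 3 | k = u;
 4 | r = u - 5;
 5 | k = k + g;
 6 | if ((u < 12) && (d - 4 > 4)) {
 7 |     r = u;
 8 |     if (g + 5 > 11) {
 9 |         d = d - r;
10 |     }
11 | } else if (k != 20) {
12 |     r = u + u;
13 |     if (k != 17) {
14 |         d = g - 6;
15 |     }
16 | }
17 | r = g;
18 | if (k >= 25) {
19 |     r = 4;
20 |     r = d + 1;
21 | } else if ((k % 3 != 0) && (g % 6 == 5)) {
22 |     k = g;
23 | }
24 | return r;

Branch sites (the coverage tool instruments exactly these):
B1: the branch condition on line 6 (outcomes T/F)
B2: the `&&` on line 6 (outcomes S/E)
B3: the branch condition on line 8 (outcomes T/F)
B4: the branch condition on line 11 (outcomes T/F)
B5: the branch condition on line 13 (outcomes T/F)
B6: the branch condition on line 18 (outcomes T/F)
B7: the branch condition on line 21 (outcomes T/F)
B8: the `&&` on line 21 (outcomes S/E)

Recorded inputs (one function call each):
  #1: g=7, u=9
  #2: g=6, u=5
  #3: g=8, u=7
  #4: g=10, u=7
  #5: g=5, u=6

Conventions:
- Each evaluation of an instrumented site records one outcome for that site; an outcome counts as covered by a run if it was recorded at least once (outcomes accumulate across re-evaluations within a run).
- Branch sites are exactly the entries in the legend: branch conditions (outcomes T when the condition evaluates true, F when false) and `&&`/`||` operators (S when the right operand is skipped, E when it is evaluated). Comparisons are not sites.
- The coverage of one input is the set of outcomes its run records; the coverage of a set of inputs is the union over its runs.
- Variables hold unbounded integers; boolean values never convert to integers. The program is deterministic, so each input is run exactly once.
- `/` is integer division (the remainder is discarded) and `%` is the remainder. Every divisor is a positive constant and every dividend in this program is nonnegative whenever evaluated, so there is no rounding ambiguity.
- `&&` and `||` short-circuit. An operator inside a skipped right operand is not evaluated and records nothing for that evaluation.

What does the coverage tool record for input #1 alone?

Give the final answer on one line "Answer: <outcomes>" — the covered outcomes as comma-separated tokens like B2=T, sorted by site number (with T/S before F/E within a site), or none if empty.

Tracing the run of input #1 (g=7, u=9):
  B2->E, B1->T, B3->T, B6->F, B8->E, B7->F
distinct outcomes covered: B1=T, B2=E, B3=T, B6=F, B7=F, B8=E

Answer: B1=T, B2=E, B3=T, B6=F, B7=F, B8=E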